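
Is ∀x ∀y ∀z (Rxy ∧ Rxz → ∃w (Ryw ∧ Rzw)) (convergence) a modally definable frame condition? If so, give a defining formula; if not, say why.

Definable; ◇□p → □◇p defines it

Yes: it is convergence, defined by the .2 schema ◇□p → □◇p.
Suppose ◇□p→□◇p is valid. Take Rxy, Rxz and set V(p)={w : Ryw}. Then □p at y so ◇□p at x, so □◇p at x, so ◇p at z, giving w with Rzw and Ryw.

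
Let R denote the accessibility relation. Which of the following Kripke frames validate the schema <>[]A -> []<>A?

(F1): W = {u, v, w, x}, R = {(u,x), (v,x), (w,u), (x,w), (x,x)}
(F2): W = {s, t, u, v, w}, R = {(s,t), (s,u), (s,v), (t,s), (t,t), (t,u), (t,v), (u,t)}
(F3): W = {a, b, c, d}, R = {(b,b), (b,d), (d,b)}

(F3)

Frame correspondent (Sahlqvist): forall x forall y forall z (Rxy & Rxz -> exists w (Ryw & Rzw)) — i.e. convergence.
(F1): fails — Rxw and Rxx but w and x have no common successor.
(F2): fails — Rsv and Rsv but v and v have no common successor.
(F3): ✓.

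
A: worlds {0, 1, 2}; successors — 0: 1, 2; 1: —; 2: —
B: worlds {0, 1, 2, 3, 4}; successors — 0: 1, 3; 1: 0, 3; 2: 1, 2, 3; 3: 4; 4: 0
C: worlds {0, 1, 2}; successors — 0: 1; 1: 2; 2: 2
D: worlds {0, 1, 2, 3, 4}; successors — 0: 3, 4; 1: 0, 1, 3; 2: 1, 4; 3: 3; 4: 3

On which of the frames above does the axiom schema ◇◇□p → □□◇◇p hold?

A, C, D

Frame correspondent (Sahlqvist): ∀x ∀y ∀z ((xR²y ∧ xR²z) → ∃w (yRw ∧ zR²w)) — i.e. a generalized confluence (Geach) condition.
A: satisfies the condition.
B: fails — 0R²0, 0R²3 but no w with 0Rw and 3R²w.
C: satisfies the condition.
D: satisfies the condition.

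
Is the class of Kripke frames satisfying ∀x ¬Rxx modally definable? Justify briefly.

No

Any modally definable frame class is closed under surjective bounded morphisms.
The 4-cycle (worlds 0,1,2,3 with 0→1→2→3→0) is irreflexive, and the map sending every world to a single reflexive point • is a surjective bounded morphism (forth: every edge maps to (•,•); back: every world has a successor). So any modal formula valid on the 4-cycle is also valid on the reflexive point, which is not irreflexive.
Hence irreflexivity is not modally definable.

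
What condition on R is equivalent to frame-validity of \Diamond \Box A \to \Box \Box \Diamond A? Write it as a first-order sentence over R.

This is a Sahlqvist (Geach-type) schema ◇^1□^1A → □^2◇^1A.
First-order correspondent: \forall x \forall y \forall z ((xRy \wedge x R^2 z) \to \exists w (yRw \wedge zRw)).

\forall x \forall y \forall z ((xRy \wedge x R^2 z) \to \exists w (yRw \wedge zRw))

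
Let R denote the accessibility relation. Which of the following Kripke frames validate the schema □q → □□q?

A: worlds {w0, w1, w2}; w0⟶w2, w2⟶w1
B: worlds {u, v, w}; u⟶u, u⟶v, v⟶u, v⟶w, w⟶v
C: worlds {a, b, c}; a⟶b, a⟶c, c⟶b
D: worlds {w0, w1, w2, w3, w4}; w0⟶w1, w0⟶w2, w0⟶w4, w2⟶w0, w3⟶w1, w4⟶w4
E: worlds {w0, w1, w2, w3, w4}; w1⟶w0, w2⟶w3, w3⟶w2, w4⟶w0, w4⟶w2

C

This is the axiom for transitivity; its first-order frame correspondent is ∀x ∀y ∀z (Rxy ∧ Ryz → Rxz).
A: fails — Rw0w2 and Rw2w1 but not Rw0w1.
B: fails — Ruv and Rvw but not Ruw.
C: holds.
D: fails — Rw0w2 and Rw2w0 but not Rw0w0.
E: fails — Rw3w2 and Rw2w3 but not Rw3w3.
Valid on: C.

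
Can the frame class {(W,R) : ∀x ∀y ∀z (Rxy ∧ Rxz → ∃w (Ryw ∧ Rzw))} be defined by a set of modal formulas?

Yes, by ◇□q → □◇q

Yes: it is convergence, defined by the .2 schema ◇□q → □◇q.
Suppose ◇□q→□◇q is valid. Take Rxy, Rxz and set V(q)={w : Ryw}. Then □q at y so ◇□q at x, so □◇q at x, so ◇q at z, giving w with Rzw and Ryw.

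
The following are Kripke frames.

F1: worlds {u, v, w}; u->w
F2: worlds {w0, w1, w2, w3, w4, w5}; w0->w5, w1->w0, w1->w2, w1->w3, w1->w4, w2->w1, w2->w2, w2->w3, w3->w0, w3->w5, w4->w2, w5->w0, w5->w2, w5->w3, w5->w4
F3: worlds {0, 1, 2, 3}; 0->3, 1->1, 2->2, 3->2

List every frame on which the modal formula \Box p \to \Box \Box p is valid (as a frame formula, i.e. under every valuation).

F1

This is the axiom for transitivity; its first-order frame correspondent is \forall x \forall y \forall z (Rxy \wedge Ryz \to Rxz).
F1: holds.
F2: fails — Rw1w2 and Rw2w1 but not Rw1w1.
F3: fails — R03 and R32 but not R02.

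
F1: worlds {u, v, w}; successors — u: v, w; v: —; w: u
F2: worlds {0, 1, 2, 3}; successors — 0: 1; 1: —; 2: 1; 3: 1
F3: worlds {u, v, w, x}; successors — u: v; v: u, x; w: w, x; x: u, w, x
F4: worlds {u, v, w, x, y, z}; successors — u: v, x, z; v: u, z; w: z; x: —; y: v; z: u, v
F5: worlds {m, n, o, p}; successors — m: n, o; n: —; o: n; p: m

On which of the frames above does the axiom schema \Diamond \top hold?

F3

The schema corresponds to seriality: \forall x \exists y Rxy.
F1: fails — world v has no successor.
F2: fails — world 1 has no successor.
F3: holds.
F4: fails — world x has no successor.
F5: fails — world n has no successor.
Valid on: F3.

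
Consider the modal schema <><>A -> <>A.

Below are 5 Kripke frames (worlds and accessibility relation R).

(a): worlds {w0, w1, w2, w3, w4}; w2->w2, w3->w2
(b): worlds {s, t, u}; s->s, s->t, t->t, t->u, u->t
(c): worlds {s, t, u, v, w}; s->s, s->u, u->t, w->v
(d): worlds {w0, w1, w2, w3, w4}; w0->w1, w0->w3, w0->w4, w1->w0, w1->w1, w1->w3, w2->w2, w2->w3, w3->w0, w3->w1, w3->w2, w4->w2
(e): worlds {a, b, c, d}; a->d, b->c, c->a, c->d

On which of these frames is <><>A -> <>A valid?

(a)

The schema corresponds to transitivity: forall x forall y forall z (Rxy & Ryz -> Rxz).
(a): condition met.
(b): fails — Rut and Rtu but not Ruu.
(c): fails — Rsu and Rut but not Rst.
(d): fails — Rw1w0 and Rw0w4 but not Rw1w4.
(e): fails — Rbc and Rca but not Rba.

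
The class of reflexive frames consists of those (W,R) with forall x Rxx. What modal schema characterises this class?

□s → s

A defining formula is □s → s (the T axiom).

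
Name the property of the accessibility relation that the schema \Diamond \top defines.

seriality: \forall x \exists y Rxy

◇⊤ holds at w iff w has a successor, so frame-validity of ◇⊤ is exactly seriality. Equivalently via □q → ◇q:
Suppose □q→◇q is valid. At any x set V(q)=W. Then □q at x, so ◇q at x, so x has a successor.
Conversely, any frame satisfying \forall x \exists y Rxy validates the schema.
Frame condition: \forall x \exists y Rxy.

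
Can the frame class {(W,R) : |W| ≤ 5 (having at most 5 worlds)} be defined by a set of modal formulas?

No — not modally definable

Modal frame validity is preserved under disjoint unions.
Any modal formula valid on each of 6 disjoint one-world frames is valid on their disjoint union (validity is preserved under disjoint unions). Each one-world frame has |W|=1≤5, but the union has |W|=6.
So the class is not modally definable.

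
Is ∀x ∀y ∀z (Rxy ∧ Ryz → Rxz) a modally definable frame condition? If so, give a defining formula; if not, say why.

Yes, by □r → □□r

The condition is transitivity. A defining modal formula is □r → □□r.
Suppose □r→□□r is valid. Take Rxy, Ryz and set V(r)={w : Rxw}. Then □r at x, so □□r at x, so □r at y, so r at z, i.e. Rxz.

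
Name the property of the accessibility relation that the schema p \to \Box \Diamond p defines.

Suppose p→□◇p is valid. Take Rxy and set V(p)={x}. Then p at x, so □◇p at x, so ◇p at y, so some z with Ryz has p; z=x, i.e. Ryx.

symmetry: \forall x \forall y (Rxy \to Ryx)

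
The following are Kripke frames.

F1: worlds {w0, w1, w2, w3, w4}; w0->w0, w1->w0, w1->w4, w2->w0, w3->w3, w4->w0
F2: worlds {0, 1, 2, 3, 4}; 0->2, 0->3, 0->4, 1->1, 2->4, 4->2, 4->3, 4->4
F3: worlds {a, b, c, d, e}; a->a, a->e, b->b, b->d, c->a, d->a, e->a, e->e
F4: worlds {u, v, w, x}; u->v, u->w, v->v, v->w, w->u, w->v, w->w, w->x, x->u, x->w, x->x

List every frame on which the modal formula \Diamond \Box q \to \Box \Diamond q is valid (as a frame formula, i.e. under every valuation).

F1, F4

The schema corresponds to convergence: \forall x \forall y \forall z (Rxy \wedge Rxz \to \exists w (Ryw \wedge Rzw)).
F1: ✓.
F2: fails — R02 and R03 but 2 and 3 have no common successor.
F3: fails — Rbb and Rbd but b and d have no common successor.
F4: ✓.
Valid on: F1, F4.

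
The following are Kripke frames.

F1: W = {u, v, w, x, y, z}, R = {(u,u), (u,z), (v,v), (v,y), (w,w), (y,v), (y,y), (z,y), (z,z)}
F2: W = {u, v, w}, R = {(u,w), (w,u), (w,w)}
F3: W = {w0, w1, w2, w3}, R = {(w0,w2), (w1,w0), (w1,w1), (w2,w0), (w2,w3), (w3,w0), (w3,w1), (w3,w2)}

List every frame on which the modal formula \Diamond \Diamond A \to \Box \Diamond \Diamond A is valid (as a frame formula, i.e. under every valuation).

F2

This is the axiom for a generalized confluence (Geach) condition; its first-order frame correspondent is \forall x \forall y \forall z ((x R^2 y \wedge xRz) \to \exists w (y = w \wedge z R^2 w)).
F1: fails — uR²u, uRz but no t with u=t and zR²t.
F2: holds.
F3: fails — w0R²w3, w0Rw2 but no w with w3=w and w2R²w.
Valid on: F2.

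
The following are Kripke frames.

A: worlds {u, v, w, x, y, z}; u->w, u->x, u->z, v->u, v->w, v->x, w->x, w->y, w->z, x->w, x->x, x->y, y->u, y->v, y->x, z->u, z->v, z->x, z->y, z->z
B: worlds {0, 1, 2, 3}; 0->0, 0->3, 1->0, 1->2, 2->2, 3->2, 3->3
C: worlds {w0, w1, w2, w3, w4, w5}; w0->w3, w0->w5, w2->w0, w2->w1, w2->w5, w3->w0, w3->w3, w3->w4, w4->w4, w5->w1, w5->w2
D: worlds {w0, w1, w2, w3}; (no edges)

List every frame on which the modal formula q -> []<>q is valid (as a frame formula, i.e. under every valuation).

D

This is the axiom for symmetry; its first-order frame correspondent is forall x forall y (Rxy -> Ryx).
A: fails — Ryv but not Rvy.
B: fails — R10 but not R01.
C: fails — Rw0w5 but not Rw5w0.
D: ✓.
Valid on: D.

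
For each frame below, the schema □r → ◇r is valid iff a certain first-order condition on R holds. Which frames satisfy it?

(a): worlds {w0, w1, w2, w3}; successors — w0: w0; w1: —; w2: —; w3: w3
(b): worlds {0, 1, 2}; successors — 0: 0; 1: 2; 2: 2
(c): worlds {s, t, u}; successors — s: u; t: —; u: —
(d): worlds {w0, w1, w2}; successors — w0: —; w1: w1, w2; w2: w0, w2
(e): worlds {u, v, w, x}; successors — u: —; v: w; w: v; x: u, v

Frame correspondent (Sahlqvist): ∀x ∃y Rxy — i.e. seriality.
(a): fails — world w1 has no successor.
(b): satisfies the condition.
(c): fails — world t has no successor.
(d): fails — world w0 has no successor.
(e): fails — world u has no successor.

(b)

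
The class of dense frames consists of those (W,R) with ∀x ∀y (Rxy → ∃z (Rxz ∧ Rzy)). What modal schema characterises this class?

A defining formula is □□s → □s (the C4 axiom).
Suppose □□s→□s is valid. Take Rxy and set V(s)={w : xR²w}. Then □□s at x, so □s at x, so s at y, i.e. ∃z(Rxz∧Rzy).

□□s → □s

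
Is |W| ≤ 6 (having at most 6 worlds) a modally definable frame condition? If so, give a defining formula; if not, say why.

No — not modally definable

If a class were modally definable it would be closed under disjoint unions (Goldblatt–Thomason).
Any modal formula valid on each of 7 disjoint one-world frames is valid on their disjoint union (validity is preserved under disjoint unions). Each one-world frame has |W|=1≤6, but the union has |W|=7.
Hence having at most 6 worlds is not modally definable.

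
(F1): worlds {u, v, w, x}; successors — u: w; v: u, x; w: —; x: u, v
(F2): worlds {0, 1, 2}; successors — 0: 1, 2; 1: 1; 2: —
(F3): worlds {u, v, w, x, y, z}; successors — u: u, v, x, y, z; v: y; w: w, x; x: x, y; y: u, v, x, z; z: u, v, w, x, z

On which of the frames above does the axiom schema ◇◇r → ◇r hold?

(F2)

Frame correspondent (Sahlqvist): ∀x ∀y ∀z (Rxy ∧ Ryz → Rxz) — i.e. transitivity.
(F1): fails — Rvu and Ruw but not Rvw.
(F2): condition met.
(F3): fails — Ryx and Rxy but not Ryy.
Valid on: (F2).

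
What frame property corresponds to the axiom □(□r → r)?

Suppose □(□r→r) is valid. Take Rxy and set V(r)={w : Ryw}. Then at y, □r holds; since □(□r→r) at x, □r→r at y, so r at y, i.e. Ryy.

Shift-reflexivity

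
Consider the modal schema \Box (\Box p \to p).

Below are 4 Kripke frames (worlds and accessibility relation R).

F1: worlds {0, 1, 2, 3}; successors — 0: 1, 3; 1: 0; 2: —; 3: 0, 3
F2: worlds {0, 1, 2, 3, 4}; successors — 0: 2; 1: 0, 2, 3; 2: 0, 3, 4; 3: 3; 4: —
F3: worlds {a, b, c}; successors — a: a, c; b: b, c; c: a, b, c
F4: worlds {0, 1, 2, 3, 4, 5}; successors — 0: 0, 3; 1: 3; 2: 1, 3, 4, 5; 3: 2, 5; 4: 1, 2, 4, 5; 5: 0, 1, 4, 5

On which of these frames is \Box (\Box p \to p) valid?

F3

The schema corresponds to shift-reflexivity: \forall x \forall y (Rxy \to Ryy).
F1: fails — R10 but not R00.
F2: fails — R10 but not R00.
F3: satisfies the condition.
F4: fails — R32 but not R22.
Valid on: F3.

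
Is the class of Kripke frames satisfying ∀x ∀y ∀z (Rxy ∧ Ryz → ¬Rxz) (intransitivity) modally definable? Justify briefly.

If a class were modally definable it would be closed under surjective bounded morphisms (Goldblatt–Thomason).
The 5-cycle (worlds w0,w1,w2,w3,w4 with w0→w1→w2→w3→w4→w0) is intransitive. Mapping every world to a single reflexive point • is a surjective bounded morphism; the reflexive point is not intransitive (R••∧R•• but R••).
Hence intransitivity is not modally definable.

Not modally definable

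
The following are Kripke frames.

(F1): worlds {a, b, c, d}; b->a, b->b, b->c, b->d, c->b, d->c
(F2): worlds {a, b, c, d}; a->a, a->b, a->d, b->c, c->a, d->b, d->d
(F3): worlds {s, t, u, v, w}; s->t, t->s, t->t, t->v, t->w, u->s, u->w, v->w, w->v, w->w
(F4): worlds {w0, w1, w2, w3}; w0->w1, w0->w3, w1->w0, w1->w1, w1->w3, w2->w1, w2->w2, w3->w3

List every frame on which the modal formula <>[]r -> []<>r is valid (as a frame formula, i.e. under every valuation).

The schema corresponds to convergence: forall x forall y forall z (Rxy & Rxz -> exists w (Ryw & Rzw)).
(F1): fails — Rbc and Rba but c and a have no common successor.
(F2): fails — Rab and Raa but b and a have no common successor.
(F3): fails — Rtv and Rts but v and s have no common successor.
(F4): satisfies the condition.

(F4)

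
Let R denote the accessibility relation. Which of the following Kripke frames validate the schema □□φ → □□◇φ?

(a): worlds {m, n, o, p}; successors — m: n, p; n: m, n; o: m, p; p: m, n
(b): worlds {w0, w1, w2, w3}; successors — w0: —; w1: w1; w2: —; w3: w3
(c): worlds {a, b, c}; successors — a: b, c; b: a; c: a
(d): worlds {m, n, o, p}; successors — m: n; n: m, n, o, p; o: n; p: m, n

This is the axiom for a generalized confluence (Geach) condition; its first-order frame correspondent is ∀x ∀z (xR²z → ∃w (xR²w ∧ zRw)).
(a): condition met.
(b): condition met.
(c): fails — aR²a but no w with aR²w and aRw.
(d): condition met.
Valid on: (a), (b), (d).

(a), (b), (d)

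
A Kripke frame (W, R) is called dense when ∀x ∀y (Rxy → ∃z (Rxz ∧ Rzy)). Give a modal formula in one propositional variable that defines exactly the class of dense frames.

□□p → □p

A defining formula is □□p → □p (the C4 axiom).
Suppose □□p→□p is valid. Take Rxy and set V(p)={w : xR²w}. Then □□p at x, so □p at x, so p at y, i.e. ∃z(Rxz∧Rzy).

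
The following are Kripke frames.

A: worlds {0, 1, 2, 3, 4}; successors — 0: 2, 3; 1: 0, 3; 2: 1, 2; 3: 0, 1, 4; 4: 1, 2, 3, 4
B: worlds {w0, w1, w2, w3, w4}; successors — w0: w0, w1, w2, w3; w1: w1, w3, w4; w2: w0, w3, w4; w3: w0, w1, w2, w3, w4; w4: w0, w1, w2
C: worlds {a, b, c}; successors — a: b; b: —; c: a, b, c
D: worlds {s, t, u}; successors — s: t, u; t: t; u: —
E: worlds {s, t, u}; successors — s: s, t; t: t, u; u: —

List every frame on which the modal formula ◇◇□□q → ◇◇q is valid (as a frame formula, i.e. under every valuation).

A, B, D

This is the axiom for a generalized confluence (Geach) condition; its first-order frame correspondent is ∀x ∀y (xR²y → ∃w (yR²w ∧ xR²w)).
A: satisfies the condition.
B: satisfies the condition.
C: fails — cR²a but no w with aR²w and cR²w.
D: satisfies the condition.
E: fails — sR²u but no w with uR²w and sR²w.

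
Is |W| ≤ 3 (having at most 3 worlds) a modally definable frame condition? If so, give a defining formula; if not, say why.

Any modally definable frame class is closed under disjoint unions.
Any modal formula valid on each of 4 disjoint one-world frames is valid on their disjoint union (validity is preserved under disjoint unions). Each one-world frame has |W|=1≤3, but the union has |W|=4.
So the class is not modally definable.

Not definable by any modal formula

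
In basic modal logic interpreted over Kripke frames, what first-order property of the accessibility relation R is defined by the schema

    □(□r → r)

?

Suppose □(□r→r) is valid. Take Rxy and set V(r)={w : Ryw}. Then at y, □r holds; since □(□r→r) at x, □r→r at y, so r at y, i.e. Ryy.

shift-reflexivity: ∀x ∀y (Rxy → Ryy)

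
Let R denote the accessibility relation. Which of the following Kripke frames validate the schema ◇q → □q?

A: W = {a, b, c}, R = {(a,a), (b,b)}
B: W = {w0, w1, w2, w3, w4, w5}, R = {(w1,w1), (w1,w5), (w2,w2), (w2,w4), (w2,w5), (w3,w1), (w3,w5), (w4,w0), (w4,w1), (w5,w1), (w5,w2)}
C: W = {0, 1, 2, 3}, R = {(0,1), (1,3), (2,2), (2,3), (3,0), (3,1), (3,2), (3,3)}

A

Frame correspondent (Sahlqvist): ∀x ∀y ∀z (Rxy ∧ Rxz → y = z) — i.e. partial functionality.
A: satisfies the condition.
B: fails — w1 sees both w1 and w5.
C: fails — 2 sees both 2 and 3.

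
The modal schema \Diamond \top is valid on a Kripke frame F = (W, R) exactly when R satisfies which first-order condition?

Seriality

This schema is equivalent to the D axiom □q → ◇q.
It corresponds to seriality: \forall x \exists y Rxy.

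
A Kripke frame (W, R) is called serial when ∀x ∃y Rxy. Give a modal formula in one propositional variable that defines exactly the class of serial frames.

□p → ◇p

A defining formula is □p → ◇p (the D axiom).
Suppose □p→◇p is valid. At any x set V(p)=W. Then □p at x, so ◇p at x, so x has a successor.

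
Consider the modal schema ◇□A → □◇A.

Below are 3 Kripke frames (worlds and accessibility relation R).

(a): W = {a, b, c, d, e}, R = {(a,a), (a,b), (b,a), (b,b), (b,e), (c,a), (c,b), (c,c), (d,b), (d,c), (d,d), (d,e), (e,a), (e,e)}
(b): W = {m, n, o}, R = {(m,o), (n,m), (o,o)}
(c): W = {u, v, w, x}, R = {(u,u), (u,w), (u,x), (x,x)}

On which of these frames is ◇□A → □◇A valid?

(a), (b)

The schema corresponds to convergence: ∀x ∀y ∀z (Rxy ∧ Rxz → ∃w (Ryw ∧ Rzw)).
(a): ✓.
(b): ✓.
(c): fails — Rux and Ruw but x and w have no common successor.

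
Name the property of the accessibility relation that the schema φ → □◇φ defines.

symmetry

This schema is the B axiom.
It corresponds to symmetry: ∀x ∀y (Rxy → Ryx).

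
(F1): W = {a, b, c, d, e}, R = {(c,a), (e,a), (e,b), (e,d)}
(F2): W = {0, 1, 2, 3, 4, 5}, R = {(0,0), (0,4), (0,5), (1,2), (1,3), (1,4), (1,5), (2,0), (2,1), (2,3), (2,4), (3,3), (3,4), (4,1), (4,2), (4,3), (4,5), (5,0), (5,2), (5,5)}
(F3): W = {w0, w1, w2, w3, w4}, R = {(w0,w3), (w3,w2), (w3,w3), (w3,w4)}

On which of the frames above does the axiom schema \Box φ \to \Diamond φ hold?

This is the axiom for seriality; its first-order frame correspondent is \forall x \exists y Rxy.
(F1): fails — world a has no successor.
(F2): holds.
(F3): fails — world w1 has no successor.

(F2)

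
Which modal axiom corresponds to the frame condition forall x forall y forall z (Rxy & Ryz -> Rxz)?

□q → □□q

The condition is transitivity. The 4 schema □q → □□q defines it.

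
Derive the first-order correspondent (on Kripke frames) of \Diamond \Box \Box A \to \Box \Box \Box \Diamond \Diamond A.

\forall x \forall y \forall z ((xRy \wedge x R^3 z) \to \exists w (y R^2 w \wedge z R^2 w))

This is a Sahlqvist (Geach-type) schema ◇^1□^2A → □^3◇^2A.
Minimal-valuation argument: fix x; take any y with xR^1y and any z with xR^3z. Set V(A) to the set of worlds R-reachable from y in exactly 2 steps. Then □^2A holds at y, so the antecedent holds at x; validity forces ◇^2A at z, giving a w with zR^2w and yR^2w.
First-order correspondent: \forall x \forall y \forall z ((xRy \wedge x R^3 z) \to \exists w (y R^2 w \wedge z R^2 w)).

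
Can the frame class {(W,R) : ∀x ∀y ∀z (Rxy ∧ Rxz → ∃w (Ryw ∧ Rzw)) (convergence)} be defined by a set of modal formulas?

Definable; ◇□q → □◇q defines it

The condition is convergence. A defining modal formula is ◇□q → □◇q.
Suppose ◇□q→□◇q is valid. Take Rxy, Rxz and set V(q)={w : Ryw}. Then □q at y so ◇□q at x, so □◇q at x, so ◇q at z, giving w with Rzw and Ryw.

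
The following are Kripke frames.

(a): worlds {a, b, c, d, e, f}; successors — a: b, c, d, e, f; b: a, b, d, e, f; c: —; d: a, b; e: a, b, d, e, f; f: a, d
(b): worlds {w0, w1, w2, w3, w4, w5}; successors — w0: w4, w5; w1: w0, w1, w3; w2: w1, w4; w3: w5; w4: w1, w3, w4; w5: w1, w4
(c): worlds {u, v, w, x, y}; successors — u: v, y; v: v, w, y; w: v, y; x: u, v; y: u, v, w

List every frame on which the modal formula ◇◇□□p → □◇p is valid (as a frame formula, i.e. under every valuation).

This is the axiom for a generalized confluence (Geach) condition; its first-order frame correspondent is ∀x ∀y ∀z ((xR²y ∧ xRz) → ∃w (yR²w ∧ zRw)).
(a): fails — aR²a, aRc but no w with aR²w and cRw.
(b): fails — w1R²w0, w1Rw3 but no w with w0R²w and w3Rw.
(c): condition met.

(c)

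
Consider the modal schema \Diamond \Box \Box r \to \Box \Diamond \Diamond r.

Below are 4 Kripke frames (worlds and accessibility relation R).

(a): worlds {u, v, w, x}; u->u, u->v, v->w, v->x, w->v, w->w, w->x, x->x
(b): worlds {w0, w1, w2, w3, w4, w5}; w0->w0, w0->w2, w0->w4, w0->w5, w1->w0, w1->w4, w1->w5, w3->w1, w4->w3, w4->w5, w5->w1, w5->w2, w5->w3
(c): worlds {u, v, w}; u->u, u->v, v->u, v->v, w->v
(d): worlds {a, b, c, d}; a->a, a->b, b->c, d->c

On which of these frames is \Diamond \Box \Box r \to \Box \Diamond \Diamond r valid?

Frame correspondent (Sahlqvist): \forall x \forall y \forall z ((xRy \wedge xRz) \to \exists w (y R^2 w \wedge z R^2 w)) — i.e. a generalized confluence (Geach) condition.
(a): satisfies the condition.
(b): fails — w0Rw0, w0Rw2 but no w with w0R²w and w2R²w.
(c): satisfies the condition.
(d): fails — aRa, aRb but no w with aR²w and bR²w.

(a), (c)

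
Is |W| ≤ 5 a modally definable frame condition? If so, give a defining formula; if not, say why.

No

If a class were modally definable it would be closed under disjoint unions (Goldblatt–Thomason).
Any modal formula valid on each of 6 disjoint one-world frames is valid on their disjoint union (validity is preserved under disjoint unions). Each one-world frame has |W|=1≤5, but the union has |W|=6.
So the class is not modally definable.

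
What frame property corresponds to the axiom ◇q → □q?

partial functionality: ∀x ∀y ∀z (Rxy ∧ Rxz → y = z)

This schema is the CD axiom.
Its frame correspondent is partial functionality — ∀x ∀y ∀z (Rxy ∧ Rxz → y = z).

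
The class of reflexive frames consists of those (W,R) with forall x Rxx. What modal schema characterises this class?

This is reflexivity; the standard corresponding axiom is T: □p → p.
Suppose □p→p is valid. At any x set V(p)={w : Rxw}. Then □p holds at x, so p holds at x, i.e. Rxx.

□p → p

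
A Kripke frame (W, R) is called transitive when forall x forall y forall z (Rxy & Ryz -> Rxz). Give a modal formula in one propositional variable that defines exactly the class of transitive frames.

The condition is transitivity. The 4 schema □s → □□s defines it.
Suppose □s→□□s is valid. Take Rxy, Ryz and set V(s)={w : Rxw}. Then □s at x, so □□s at x, so □s at y, so s at z, i.e. Rxz.

□s → □□s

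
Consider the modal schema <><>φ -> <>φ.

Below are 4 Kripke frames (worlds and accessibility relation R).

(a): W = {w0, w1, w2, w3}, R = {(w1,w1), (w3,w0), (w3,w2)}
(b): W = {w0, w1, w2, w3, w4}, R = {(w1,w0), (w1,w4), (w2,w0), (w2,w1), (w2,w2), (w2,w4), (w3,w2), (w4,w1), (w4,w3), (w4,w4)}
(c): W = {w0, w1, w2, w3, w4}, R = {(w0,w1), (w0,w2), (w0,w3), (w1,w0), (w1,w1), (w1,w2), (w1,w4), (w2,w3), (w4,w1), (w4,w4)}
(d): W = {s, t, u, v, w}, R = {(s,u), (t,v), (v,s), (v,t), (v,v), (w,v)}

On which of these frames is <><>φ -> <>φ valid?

The schema corresponds to transitivity: forall x forall y forall z (Rxy & Ryz -> Rxz).
(a): satisfies the condition.
(b): fails — Rw2w4 and Rw4w3 but not Rw2w3.
(c): fails — Rw1w0 and Rw0w3 but not Rw1w3.
(d): fails — Rtv and Rvt but not Rtt.

(a)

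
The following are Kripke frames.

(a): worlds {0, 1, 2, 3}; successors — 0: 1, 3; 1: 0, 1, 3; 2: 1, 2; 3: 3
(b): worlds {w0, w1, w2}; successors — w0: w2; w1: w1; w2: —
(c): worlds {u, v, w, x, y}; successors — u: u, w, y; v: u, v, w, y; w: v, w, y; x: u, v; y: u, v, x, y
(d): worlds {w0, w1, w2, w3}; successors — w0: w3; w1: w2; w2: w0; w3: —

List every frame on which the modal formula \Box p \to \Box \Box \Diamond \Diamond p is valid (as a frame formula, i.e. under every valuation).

(b), (c)

The schema corresponds to a generalized confluence (Geach) condition: \forall x \forall z (x R^2 z \to \exists w (xRw \wedge z R^2 w)).
(a): fails — 2R²3 but no w with 2Rw and 3R²w.
(b): condition met.
(c): condition met.
(d): fails — w1R²w0 but no w with w1Rw and w0R²w.
Valid on: (b), (c).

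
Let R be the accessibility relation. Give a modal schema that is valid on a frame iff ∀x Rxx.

A defining formula is □ψ → ψ (the T axiom).
Suppose □ψ→ψ is valid. At any x set V(ψ)={w : Rxw}. Then □ψ holds at x, so ψ holds at x, i.e. Rxx.

□ψ → ψ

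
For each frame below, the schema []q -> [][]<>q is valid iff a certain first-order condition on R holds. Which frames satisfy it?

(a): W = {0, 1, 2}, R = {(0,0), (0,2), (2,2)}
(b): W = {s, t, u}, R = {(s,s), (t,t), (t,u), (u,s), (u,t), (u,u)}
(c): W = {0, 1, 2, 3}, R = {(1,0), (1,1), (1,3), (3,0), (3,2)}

(a)

This is the axiom for a generalized confluence (Geach) condition; its first-order frame correspondent is forall x forall z (x R^2 z -> exists w (xRw & zRw)).
(a): condition met.
(b): fails — tR²s but no w with tRw and sRw.
(c): fails — 1R²0 but no w with 1Rw and 0Rw.
Valid on: (a).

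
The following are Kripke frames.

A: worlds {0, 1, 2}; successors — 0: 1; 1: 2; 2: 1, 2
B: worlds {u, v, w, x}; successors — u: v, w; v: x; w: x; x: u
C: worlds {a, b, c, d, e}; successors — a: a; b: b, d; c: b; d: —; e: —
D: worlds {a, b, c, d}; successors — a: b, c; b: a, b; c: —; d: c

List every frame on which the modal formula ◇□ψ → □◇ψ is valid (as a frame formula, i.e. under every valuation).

A, B

This is the axiom for convergence; its first-order frame correspondent is ∀x ∀y ∀z (Rxy ∧ Rxz → ∃w (Ryw ∧ Rzw)).
A: satisfies the condition.
B: satisfies the condition.
C: fails — Rbd and Rbd but d and d have no common successor.
D: fails — Rab and Rac but b and c have no common successor.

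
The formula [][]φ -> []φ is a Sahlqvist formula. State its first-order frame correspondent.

This schema is the C4 axiom.
Its frame correspondent is density — forall x forall y (Rxy -> exists z (Rxz & Rzy)).

Density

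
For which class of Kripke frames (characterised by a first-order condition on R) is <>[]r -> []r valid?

Replacing r by ¬r and contraposing gives the equivalent schema ◇r → □◇r.
Suppose ◇r→□◇r is valid. Take Rxy, Rxz and set V(r)={y}. Then ◇r at x, so □◇r at x, so ◇r at z, so some w with Rzw has r; w=y, i.e. Rzy. By symmetry of the argument, Ryz.
Conversely, any frame satisfying forall x forall y forall z (Rxy & Rxz -> Ryz) validates the schema.
So the correspondent is the Euclidean property.

the Euclidean property: forall x forall y forall z (Rxy & Rxz -> Ryz)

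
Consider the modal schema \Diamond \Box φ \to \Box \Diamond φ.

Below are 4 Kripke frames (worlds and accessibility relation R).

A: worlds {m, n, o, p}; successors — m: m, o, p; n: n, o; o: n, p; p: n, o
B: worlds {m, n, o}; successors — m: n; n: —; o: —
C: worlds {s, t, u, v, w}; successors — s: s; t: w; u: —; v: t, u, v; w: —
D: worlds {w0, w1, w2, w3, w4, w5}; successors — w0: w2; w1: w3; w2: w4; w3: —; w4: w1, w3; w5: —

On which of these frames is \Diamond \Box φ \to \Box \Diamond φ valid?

The schema corresponds to convergence: \forall x \forall y \forall z (Rxy \wedge Rxz \to \exists w (Ryw \wedge Rzw)).
A: ✓.
B: fails — Rmn and Rmn but n and n have no common successor.
C: fails — Rtw and Rtw but w and w have no common successor.
D: fails — Rw1w3 and Rw1w3 but w3 and w3 have no common successor.
Valid on: A.

A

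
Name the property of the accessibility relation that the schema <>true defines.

seriality: forall x exists y Rxy

◇⊤ holds at w iff w has a successor, so frame-validity of ◇⊤ is exactly seriality. Equivalently via □φ → ◇φ:
Suppose □φ→◇φ is valid. At any x set V(φ)=W. Then □φ at x, so ◇φ at x, so x has a successor.
The converse is a direct semantic check.
So the correspondent is seriality.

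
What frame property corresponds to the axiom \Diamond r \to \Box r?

This schema is the CD axiom.
Its frame correspondent is partial functionality — \forall x \forall y \forall z (Rxy \wedge Rxz \to y = z).

partial functionality: \forall x \forall y \forall z (Rxy \wedge Rxz \to y = z)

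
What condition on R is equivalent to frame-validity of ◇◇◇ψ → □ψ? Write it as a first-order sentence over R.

This is a Sahlqvist (Geach-type) schema ◇^3□^0ψ → □^1◇^0ψ.
Minimal-valuation argument: fix x; take any y with xR^3y and any z with xR^1z. Set V(ψ) to the set of worlds R-reachable from y in exactly 0 steps. Then □^0ψ holds at y, so the antecedent holds at x; validity forces ◇^0ψ at z, giving a w with zR^0w and yR^0w.
First-order correspondent: ∀x ∀y ∀z ((xR³y ∧ xRz) → ∃w (y = w ∧ z = w)).

∀x ∀y ∀z ((xR³y ∧ xRz) → ∃w (y = w ∧ z = w))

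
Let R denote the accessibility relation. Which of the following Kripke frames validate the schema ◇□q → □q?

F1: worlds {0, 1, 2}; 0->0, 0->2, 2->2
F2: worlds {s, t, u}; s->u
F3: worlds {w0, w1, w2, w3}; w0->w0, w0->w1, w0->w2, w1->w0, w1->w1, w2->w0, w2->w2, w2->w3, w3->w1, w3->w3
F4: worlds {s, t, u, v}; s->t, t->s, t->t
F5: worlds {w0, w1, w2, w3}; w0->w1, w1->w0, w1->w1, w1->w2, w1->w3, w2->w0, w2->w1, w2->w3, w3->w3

The schema corresponds to the Euclidean property: ∀x ∀y ∀z (Rxy ∧ Rxz → Ryz).
F1: fails — R02 and R00 but not R20.
F2: fails — Rsu and Rsu but not Ruu.
F3: fails — Rw0w1 and Rw0w2 but not Rw1w2.
F4: fails — Rts and Rts but not Rss.
F5: fails — Rw1w2 and Rw1w2 but not Rw2w2.
Valid on no frame.

none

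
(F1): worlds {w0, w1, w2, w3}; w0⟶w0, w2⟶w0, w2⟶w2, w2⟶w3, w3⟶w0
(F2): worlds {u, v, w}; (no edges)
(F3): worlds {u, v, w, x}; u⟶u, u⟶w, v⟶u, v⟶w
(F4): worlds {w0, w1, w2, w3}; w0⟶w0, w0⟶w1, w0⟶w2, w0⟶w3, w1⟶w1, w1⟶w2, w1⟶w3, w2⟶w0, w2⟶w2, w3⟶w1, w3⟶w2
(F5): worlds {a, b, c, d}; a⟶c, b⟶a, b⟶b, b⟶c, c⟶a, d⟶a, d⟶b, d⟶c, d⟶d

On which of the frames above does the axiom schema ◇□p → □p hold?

(F2)

This is the axiom for the Euclidean property; its first-order frame correspondent is ∀x ∀y ∀z (Rxy ∧ Rxz → Ryz).
(F1): fails — Rw2w0 and Rw2w2 but not Rw0w2.
(F2): satisfies the condition.
(F3): fails — Ruw and Ruw but not Rww.
(F4): fails — Rw0w1 and Rw0w0 but not Rw1w0.
(F5): fails — Rac and Rac but not Rcc.
Valid on: (F2).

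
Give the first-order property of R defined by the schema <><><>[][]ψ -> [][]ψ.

This is a Sahlqvist (Geach-type) schema ◇^3□^2ψ → □^2◇^0ψ.
Minimal-valuation argument: fix x; take any y with xR^3y and any z with xR^2z. Set V(ψ) to the set of worlds R-reachable from y in exactly 2 steps. Then □^2ψ holds at y, so the antecedent holds at x; validity forces ◇^0ψ at z, giving a w with zR^0w and yR^2w.
First-order correspondent: forall x forall y forall z ((x R^3 y & x R^2 z) -> exists w (y R^2 w & z = w)).

forall x forall y forall z ((x R^3 y & x R^2 z) -> exists w (y R^2 w & z = w))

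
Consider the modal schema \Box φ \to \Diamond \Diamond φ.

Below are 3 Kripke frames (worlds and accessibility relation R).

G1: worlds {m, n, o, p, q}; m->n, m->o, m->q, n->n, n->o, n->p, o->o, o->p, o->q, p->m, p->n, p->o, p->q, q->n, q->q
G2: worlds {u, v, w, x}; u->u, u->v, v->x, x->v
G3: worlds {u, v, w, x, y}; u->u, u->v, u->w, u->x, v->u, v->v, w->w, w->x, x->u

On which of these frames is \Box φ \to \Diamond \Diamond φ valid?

G1

The schema corresponds to a generalized confluence (Geach) condition: \forall x \exists w (xRw \wedge x R^2 w).
G1: condition met.
G2: fails — at v but no t with vRt and vR²t.
G3: fails — at y but no t with yRt and yR²t.
Valid on: G1.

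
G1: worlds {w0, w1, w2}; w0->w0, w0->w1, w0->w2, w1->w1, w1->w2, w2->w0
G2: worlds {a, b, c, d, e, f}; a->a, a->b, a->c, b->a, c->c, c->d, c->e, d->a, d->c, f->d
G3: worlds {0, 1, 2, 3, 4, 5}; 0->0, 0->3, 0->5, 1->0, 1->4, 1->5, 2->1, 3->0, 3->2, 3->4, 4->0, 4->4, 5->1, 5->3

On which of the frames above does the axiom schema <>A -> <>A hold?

G1, G2, G3

Frame correspondent (Sahlqvist): forall x forall y (xRy -> exists w (y = w & xRw)) — i.e. a generalized confluence (Geach) condition.
G1: holds.
G2: holds.
G3: holds.
Valid on: G1, G2, G3.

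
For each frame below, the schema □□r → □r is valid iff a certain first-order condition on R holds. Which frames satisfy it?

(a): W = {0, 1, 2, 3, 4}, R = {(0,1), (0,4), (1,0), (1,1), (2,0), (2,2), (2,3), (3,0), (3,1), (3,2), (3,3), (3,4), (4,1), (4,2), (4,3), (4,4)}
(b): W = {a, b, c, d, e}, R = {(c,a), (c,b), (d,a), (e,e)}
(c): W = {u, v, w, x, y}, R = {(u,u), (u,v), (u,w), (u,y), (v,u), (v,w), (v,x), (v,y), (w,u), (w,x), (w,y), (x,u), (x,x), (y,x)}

(a), (c)

This is the axiom for density; its first-order frame correspondent is ∀x ∀y (Rxy → ∃z (Rxz ∧ Rzy)).
(a): ✓.
(b): fails — Rca but no z with Rcz and Rza.
(c): ✓.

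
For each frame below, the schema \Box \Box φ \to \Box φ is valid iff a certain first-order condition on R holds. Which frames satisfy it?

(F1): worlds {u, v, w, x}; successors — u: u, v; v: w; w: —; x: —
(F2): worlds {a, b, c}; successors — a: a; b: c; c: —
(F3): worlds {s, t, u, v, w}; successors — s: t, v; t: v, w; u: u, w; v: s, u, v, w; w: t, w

none

Frame correspondent (Sahlqvist): \forall x \forall y (Rxy \to \exists z (Rxz \wedge Rzy)) — i.e. density.
(F1): fails — Rvw but no z with Rvz and Rzw.
(F2): fails — Rbc but no z with Rbz and Rzc.
(F3): fails — Rst but no z with Rsz and Rzt.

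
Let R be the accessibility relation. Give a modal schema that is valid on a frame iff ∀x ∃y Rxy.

A defining formula is □q → ◇q (the D axiom).

□q → ◇q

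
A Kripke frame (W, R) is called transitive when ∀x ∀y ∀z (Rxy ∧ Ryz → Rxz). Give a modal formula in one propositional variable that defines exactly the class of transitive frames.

A defining formula is □r → □□r (the 4 axiom).
Suppose □r→□□r is valid. Take Rxy, Ryz and set V(r)={w : Rxw}. Then □r at x, so □□r at x, so □r at y, so r at z, i.e. Rxz.

□r → □□r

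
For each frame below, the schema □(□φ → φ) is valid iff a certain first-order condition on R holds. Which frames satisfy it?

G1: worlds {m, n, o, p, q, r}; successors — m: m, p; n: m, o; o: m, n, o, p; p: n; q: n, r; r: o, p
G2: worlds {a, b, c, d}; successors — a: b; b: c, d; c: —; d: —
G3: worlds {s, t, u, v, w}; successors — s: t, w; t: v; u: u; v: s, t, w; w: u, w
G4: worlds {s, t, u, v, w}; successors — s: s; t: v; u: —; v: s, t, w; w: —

none

The schema corresponds to shift-reflexivity: ∀x ∀y (Rxy → Ryy).
G1: fails — Ron but not Rnn.
G2: fails — Rab but not Rbb.
G3: fails — Rtv but not Rvv.
G4: fails — Rtv but not Rvv.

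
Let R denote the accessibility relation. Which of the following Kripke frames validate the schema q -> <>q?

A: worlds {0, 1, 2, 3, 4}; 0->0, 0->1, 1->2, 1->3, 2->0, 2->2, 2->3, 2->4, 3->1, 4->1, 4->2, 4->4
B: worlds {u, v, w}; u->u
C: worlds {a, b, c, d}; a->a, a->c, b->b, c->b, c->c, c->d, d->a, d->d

C

This is the axiom for reflexivity; its first-order frame correspondent is forall x Rxx.
A: fails — world 1 does not see itself.
B: fails — world v does not see itself.
C: condition met.
Valid on: C.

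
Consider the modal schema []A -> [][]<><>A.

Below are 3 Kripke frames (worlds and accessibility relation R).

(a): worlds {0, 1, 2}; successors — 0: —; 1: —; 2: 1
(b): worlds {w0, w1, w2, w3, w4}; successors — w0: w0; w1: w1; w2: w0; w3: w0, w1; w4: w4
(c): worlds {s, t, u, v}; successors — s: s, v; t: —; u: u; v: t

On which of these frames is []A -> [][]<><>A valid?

The schema corresponds to a generalized confluence (Geach) condition: forall x forall z (x R^2 z -> exists w (xRw & z R^2 w)).
(a): condition met.
(b): condition met.
(c): fails — sR²t but no w with sRw and tR²w.

(a), (b)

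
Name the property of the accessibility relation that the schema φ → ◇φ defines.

reflexivity

Equivalently (dual form): □φ → φ.
Suppose □φ→φ is valid. At any x set V(φ)={w : Rxw}. Then □φ holds at x, so φ holds at x, i.e. Rxx.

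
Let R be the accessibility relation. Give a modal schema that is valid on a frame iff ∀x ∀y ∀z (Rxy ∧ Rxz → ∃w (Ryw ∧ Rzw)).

◇□s → □◇s

A defining formula is ◇□s → □◇s (the .2 axiom).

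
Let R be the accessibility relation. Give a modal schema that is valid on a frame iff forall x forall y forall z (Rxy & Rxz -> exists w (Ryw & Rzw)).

The condition is convergence. The .2 schema ◇□r → □◇r defines it.
Suppose ◇□r→□◇r is valid. Take Rxy, Rxz and set V(r)={w : Ryw}. Then □r at y so ◇□r at x, so □◇r at x, so ◇r at z, giving w with Rzw and Ryw.

◇□r → □◇r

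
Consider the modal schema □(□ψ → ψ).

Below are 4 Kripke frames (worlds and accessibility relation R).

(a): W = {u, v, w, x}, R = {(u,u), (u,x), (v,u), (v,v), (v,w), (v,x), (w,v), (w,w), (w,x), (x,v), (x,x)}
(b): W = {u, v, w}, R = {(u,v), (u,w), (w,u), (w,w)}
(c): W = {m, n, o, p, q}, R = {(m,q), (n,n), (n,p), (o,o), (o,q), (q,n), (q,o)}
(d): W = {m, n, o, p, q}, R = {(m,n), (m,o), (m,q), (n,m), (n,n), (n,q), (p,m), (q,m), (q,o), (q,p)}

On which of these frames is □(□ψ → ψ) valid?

(a)

Frame correspondent (Sahlqvist): ∀x ∀y (Rxy → Ryy) — i.e. shift-reflexivity.
(a): condition met.
(b): fails — Ruv but not Rvv.
(c): fails — Roq but not Rqq.
(d): fails — Rpm but not Rmm.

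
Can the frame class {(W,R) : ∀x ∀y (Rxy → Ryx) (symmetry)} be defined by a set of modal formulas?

Yes, by q → □◇q

Yes: it is symmetry, defined by the B schema q → □◇q.
Suppose q→□◇q is valid. Take Rxy and set V(q)={x}. Then q at x, so □◇q at x, so ◇q at y, so some z with Ryz has q; z=x, i.e. Ryx.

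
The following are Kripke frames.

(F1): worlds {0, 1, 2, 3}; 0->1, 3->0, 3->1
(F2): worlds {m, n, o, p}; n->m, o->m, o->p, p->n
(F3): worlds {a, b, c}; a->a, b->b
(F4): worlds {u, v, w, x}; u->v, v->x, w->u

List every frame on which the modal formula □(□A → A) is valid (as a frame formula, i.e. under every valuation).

The schema corresponds to shift-reflexivity: ∀x ∀y (Rxy → Ryy).
(F1): fails — R01 but not R11.
(F2): fails — Rnm but not Rmm.
(F3): ✓.
(F4): fails — Ruv but not Rvv.

(F3)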